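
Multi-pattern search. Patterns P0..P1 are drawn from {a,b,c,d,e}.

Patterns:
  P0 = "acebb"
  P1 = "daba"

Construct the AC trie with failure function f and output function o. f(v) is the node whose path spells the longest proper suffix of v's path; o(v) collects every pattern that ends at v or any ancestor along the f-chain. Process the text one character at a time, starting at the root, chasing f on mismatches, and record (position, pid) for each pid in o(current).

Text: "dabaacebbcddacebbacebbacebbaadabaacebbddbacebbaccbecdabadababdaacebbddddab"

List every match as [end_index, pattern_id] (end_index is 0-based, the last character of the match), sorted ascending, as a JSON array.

Build automaton:
Trie (insert patterns):
  0='ε' goto a→1 d→6
  1='a' goto c→2
  2='ac' goto e→3
  3='ace' goto b→4
  4='aceb' goto b→5
  5='acebb' goto ·  [P0 ends]
  6='d' goto a→7
  7='da' goto b→8
  8='dab' goto a→9
  9='daba' goto ·  [P1 ends]

Failure links (BFS by depth):
  fail(1) 'a': from fail(0)=0 chase 'a': 0 ⇒ 0;  out=∅∪out(0)=∅
  fail(6) 'd': from fail(0)=0 chase 'd': 0 ⇒ 0;  out=∅∪out(0)=∅
  fail(2) 'ac': from fail(1)=0 chase 'c': 0 ⇒ 0;  out=∅∪out(0)=∅
  fail(7) 'da': from fail(6)=0 chase 'a': 0 ⇒ 1;  out=∅∪out(1)=∅
  fail(3) 'ace': from fail(2)=0 chase 'e': 0 ⇒ 0;  out=∅∪out(0)=∅
  fail(8) 'dab': from fail(7)=1 chase 'b': 1→0 ⇒ 0;  out=∅∪out(0)=∅
  fail(4) 'aceb': from fail(3)=0 chase 'b': 0 ⇒ 0;  out=∅∪out(0)=∅
  fail(9) 'daba': from fail(8)=0 chase 'a': 0 ⇒ 1;  out={1}∪out(1)={1}
  fail(5) 'acebb': from fail(4)=0 chase 'b': 0 ⇒ 0;  out={0}∪out(0)={0}

Text stream:
[0] read 'd'  n0⇒n6
[1] read 'a'  n6⇒n7
[2] read 'b'  n7⇒n8
[3] read 'a'  n8⇒n9  → match P1@[0:3]
[4] read 'a'  n9⇒n1 (fail-walked)
[5] read 'c'  n1⇒n2
[6] read 'e'  n2⇒n3
[7] read 'b'  n3⇒n4
[8] read 'b'  n4⇒n5  → match P0@[4:8]
[9] read 'c'  n5⇒n0 (fail-walked)
[10] read 'd'  n0⇒n6
[11] read 'd'  n6⇒n6 (fail-walked)
[12] read 'a'  n6⇒n7
[13] read 'c'  n7⇒n2 (fail-walked)
[14] read 'e'  n2⇒n3
[15] read 'b'  n3⇒n4
[16] read 'b'  n4⇒n5  → match P0@[12:16]
[17] read 'a'  n5⇒n1 (fail-walked)
[18] read 'c'  n1⇒n2
[19] read 'e'  n2⇒n3
[20] read 'b'  n3⇒n4
[21] read 'b'  n4⇒n5  → match P0@[17:21]
[22] read 'a'  n5⇒n1 (fail-walked)
[23] read 'c'  n1⇒n2
[24] read 'e'  n2⇒n3
[25] read 'b'  n3⇒n4
[26] read 'b'  n4⇒n5  → match P0@[22:26]
[27] read 'a'  n5⇒n1 (fail-walked)
[28] read 'a'  n1⇒n1 (fail-walked)
[29] read 'd'  n1⇒n6 (fail-walked)
[30] read 'a'  n6⇒n7
[31] read 'b'  n7⇒n8
[32] read 'a'  n8⇒n9  → match P1@[29:32]
[33] read 'a'  n9⇒n1 (fail-walked)
[34] read 'c'  n1⇒n2
[35] read 'e'  n2⇒n3
[36] read 'b'  n3⇒n4
[37] read 'b'  n4⇒n5  → match P0@[33:37]
[38] read 'd'  n5⇒n6 (fail-walked)
[39] read 'd'  n6⇒n6 (fail-walked)
[40] read 'b'  n6⇒n0 (fail-walked)
[41] read 'a'  n0⇒n1
[42] read 'c'  n1⇒n2
[43] read 'e'  n2⇒n3
[44] read 'b'  n3⇒n4
[45] read 'b'  n4⇒n5  → match P0@[41:45]
[46] read 'a'  n5⇒n1 (fail-walked)
[47] read 'c'  n1⇒n2
[48] read 'c'  n2⇒n0 (fail-walked)
[49] read 'b'  n0⇒n0
[50] read 'e'  n0⇒n0
[51] read 'c'  n0⇒n0
[52] read 'd'  n0⇒n6
[53] read 'a'  n6⇒n7
[54] read 'b'  n7⇒n8
[55] read 'a'  n8⇒n9  → match P1@[52:55]
[56] read 'd'  n9⇒n6 (fail-walked)
[57] read 'a'  n6⇒n7
[58] read 'b'  n7⇒n8
[59] read 'a'  n8⇒n9  → match P1@[56:59]
[60] read 'b'  n9⇒n0 (fail-walked)
[61] read 'd'  n0⇒n6
[62] read 'a'  n6⇒n7
[63] read 'a'  n7⇒n1 (fail-walked)
[64] read 'c'  n1⇒n2
[65] read 'e'  n2⇒n3
[66] read 'b'  n3⇒n4
[67] read 'b'  n4⇒n5  → match P0@[63:67]
[68] read 'd'  n5⇒n6 (fail-walked)
[69] read 'd'  n6⇒n6 (fail-walked)
[70] read 'd'  n6⇒n6 (fail-walked)
[71] read 'd'  n6⇒n6 (fail-walked)
[72] read 'a'  n6⇒n7
[73] read 'b'  n7⇒n8

All matches (sorted): [[3,1],[8,0],[16,0],[21,0],[26,0],[32,1],[37,0],[45,0],[55,1],[59,1],[67,0]]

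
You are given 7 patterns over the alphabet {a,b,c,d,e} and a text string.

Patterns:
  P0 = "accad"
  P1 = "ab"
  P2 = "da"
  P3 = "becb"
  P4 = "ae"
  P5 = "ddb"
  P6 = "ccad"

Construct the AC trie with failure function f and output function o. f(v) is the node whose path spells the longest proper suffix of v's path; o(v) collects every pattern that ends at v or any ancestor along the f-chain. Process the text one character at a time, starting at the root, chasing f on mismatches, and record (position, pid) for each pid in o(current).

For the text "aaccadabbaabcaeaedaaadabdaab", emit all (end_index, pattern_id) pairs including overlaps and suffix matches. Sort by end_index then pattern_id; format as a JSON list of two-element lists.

Construct AC machine:
Trie (insert patterns):
  0='ε' goto a→1 b→9 c→16 d→7
  1='a' goto b→6 c→2 e→13
  2='ac' goto c→3
  3='acc' goto a→4
  4='acca' goto d→5
  5='accad' goto ·  [P0 ends]
  6='ab' goto ·  [P1 ends]
  7='d' goto a→8 d→14
  8='da' goto ·  [P2 ends]
  9='b' goto e→10
  10='be' goto c→11
  11='bec' goto b→12
  12='becb' goto ·  [P3 ends]
  13='ae' goto ·  [P4 ends]
  14='dd' goto b→15
  15='ddb' goto ·  [P5 ends]
  16='c' goto c→17
  17='cc' goto a→18
  18='cca' goto d→19
  19='ccad' goto ·  [P6 ends]

Failure links (BFS by depth):
  fail(1) 'a': from fail(0)=0 chase 'a': 0 ⇒ 0;  out=∅∪out(0)=∅
  fail(7) 'd': from fail(0)=0 chase 'd': 0 ⇒ 0;  out=∅∪out(0)=∅
  fail(9) 'b': from fail(0)=0 chase 'b': 0 ⇒ 0;  out=∅∪out(0)=∅
  fail(16) 'c': from fail(0)=0 chase 'c': 0 ⇒ 0;  out=∅∪out(0)=∅
  fail(2) 'ac': from fail(1)=0 chase 'c': 0 ⇒ 16;  out=∅∪out(16)=∅
  fail(6) 'ab': from fail(1)=0 chase 'b': 0 ⇒ 9;  out={1}∪out(9)={1}
  fail(8) 'da': from fail(7)=0 chase 'a': 0 ⇒ 1;  out={2}∪out(1)={2}
  fail(10) 'be': from fail(9)=0 chase 'e': 0 ⇒ 0;  out=∅∪out(0)=∅
  fail(13) 'ae': from fail(1)=0 chase 'e': 0 ⇒ 0;  out={4}∪out(0)={4}
  fail(14) 'dd': from fail(7)=0 chase 'd': 0 ⇒ 7;  out=∅∪out(7)=∅
  fail(17) 'cc': from fail(16)=0 chase 'c': 0 ⇒ 16;  out=∅∪out(16)=∅
  fail(3) 'acc': from fail(2)=16 chase 'c': 16 ⇒ 17;  out=∅∪out(17)=∅
  fail(11) 'bec': from fail(10)=0 chase 'c': 0 ⇒ 16;  out=∅∪out(16)=∅
  fail(15) 'ddb': from fail(14)=7 chase 'b': 7→0 ⇒ 9;  out={5}∪out(9)={5}
  fail(18) 'cca': from fail(17)=16 chase 'a': 16→0 ⇒ 1;  out=∅∪out(1)=∅
  fail(4) 'acca': from fail(3)=17 chase 'a': 17 ⇒ 18;  out=∅∪out(18)=∅
  fail(12) 'becb': from fail(11)=16 chase 'b': 16→0 ⇒ 9;  out={3}∪out(9)={3}
  fail(19) 'ccad': from fail(18)=1 chase 'd': 1→0 ⇒ 7;  out={6}∪out(7)={6}
  fail(5) 'accad': from fail(4)=18 chase 'd': 18 ⇒ 19;  out={0}∪out(19)={0,6}

Run:
i=0 'a': node 0→1
i=1 'a': node 1→1 (fail-walked)
i=2 'c': node 1→2
i=3 'c': node 2→3
i=4 'a': node 3→4
i=5 'd': node 4→5  ** P0@[1:5],P6@[2:5]
i=6 'a': node 5→8 (fail-walked)  ** P2@[5:6]
i=7 'b': node 8→6 (fail-walked)  ** P1@[6:7]
i=8 'b': node 6→9 (fail-walked)
i=9 'a': node 9→1 (fail-walked)
i=10 'a': node 1→1 (fail-walked)
i=11 'b': node 1→6  ** P1@[10:11]
i=12 'c': node 6→16 (fail-walked)
i=13 'a': node 16→1 (fail-walked)
i=14 'e': node 1→13  ** P4@[13:14]
i=15 'a': node 13→1 (fail-walked)
i=16 'e': node 1→13  ** P4@[15:16]
i=17 'd': node 13→7 (fail-walked)
i=18 'a': node 7→8  ** P2@[17:18]
i=19 'a': node 8→1 (fail-walked)
i=20 'a': node 1→1 (fail-walked)
i=21 'd': node 1→7 (fail-walked)
i=22 'a': node 7→8  ** P2@[21:22]
i=23 'b': node 8→6 (fail-walked)  ** P1@[22:23]
i=24 'd': node 6→7 (fail-walked)
i=25 'a': node 7→8  ** P2@[24:25]
i=26 'a': node 8→1 (fail-walked)
i=27 'b': node 1→6  ** P1@[26:27]

Result: [[5,0],[5,6],[6,2],[7,1],[11,1],[14,4],[16,4],[18,2],[22,2],[23,1],[25,2],[27,1]]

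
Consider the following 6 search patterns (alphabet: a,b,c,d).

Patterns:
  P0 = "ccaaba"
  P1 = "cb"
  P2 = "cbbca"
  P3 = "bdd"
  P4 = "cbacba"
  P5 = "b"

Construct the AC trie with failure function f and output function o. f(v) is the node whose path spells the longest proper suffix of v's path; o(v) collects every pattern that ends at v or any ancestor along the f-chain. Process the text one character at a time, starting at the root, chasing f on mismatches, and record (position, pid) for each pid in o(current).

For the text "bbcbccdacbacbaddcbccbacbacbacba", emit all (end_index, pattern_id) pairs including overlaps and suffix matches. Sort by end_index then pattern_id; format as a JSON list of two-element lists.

Build automaton:
Trie (insert patterns):
  0='ε' goto b→11 c→1
  1='c' goto b→7 c→2
  2='cc' goto a→3
  3='cca' goto a→4
  4='ccaa' goto b→5
  5='ccaab' goto a→6
  6='ccaaba' goto ·  ←P0
  7='cb' goto a→14 b→8  ←P1
  8='cbb' goto c→9
  9='cbbc' goto a→10
  10='cbbca' goto ·  ←P2
  11='b' goto d→12  ←P5
  12='bd' goto d→13
  13='bdd' goto ·  ←P3
  14='cba' goto c→15
  15='cbac' goto b→16
  16='cbacb' goto a→17
  17='cbacba' goto ·  ←P4

BFS fail/out derivation:
  fail(1) 'c': from fail(0)=0 chase 'c': 0 ⇒ 0;  out=∅∪out(0)=∅
  fail(11) 'b': from fail(0)=0 chase 'b': 0 ⇒ 0;  out={5}∪out(0)={5}
  fail(2) 'cc': from fail(1)=0 chase 'c': 0 ⇒ 1;  out=∅∪out(1)=∅
  fail(7) 'cb': from fail(1)=0 chase 'b': 0 ⇒ 11;  out={1}∪out(11)={1,5}
  fail(12) 'bd': from fail(11)=0 chase 'd': 0 ⇒ 0;  out=∅∪out(0)=∅
  fail(3) 'cca': from fail(2)=1 chase 'a': 1→0 ⇒ 0;  out=∅∪out(0)=∅
  fail(8) 'cbb': from fail(7)=11 chase 'b': 11→0 ⇒ 11;  out=∅∪out(11)={5}
  fail(13) 'bdd': from fail(12)=0 chase 'd': 0 ⇒ 0;  out={3}∪out(0)={3}
  fail(14) 'cba': from fail(7)=11 chase 'a': 11→0 ⇒ 0;  out=∅∪out(0)=∅
  fail(4) 'ccaa': from fail(3)=0 chase 'a': 0 ⇒ 0;  out=∅∪out(0)=∅
  fail(9) 'cbbc': from fail(8)=11 chase 'c': 11→0 ⇒ 1;  out=∅∪out(1)=∅
  fail(15) 'cbac': from fail(14)=0 chase 'c': 0 ⇒ 1;  out=∅∪out(1)=∅
  fail(5) 'ccaab': from fail(4)=0 chase 'b': 0 ⇒ 11;  out=∅∪out(11)={5}
  fail(10) 'cbbca': from fail(9)=1 chase 'a': 1→0 ⇒ 0;  out={2}∪out(0)={2}
  fail(16) 'cbacb': from fail(15)=1 chase 'b': 1 ⇒ 7;  out=∅∪out(7)={1,5}
  fail(6) 'ccaaba': from fail(5)=11 chase 'a': 11→0 ⇒ 0;  out={0}∪out(0)={0}
  fail(17) 'cbacba': from fail(16)=7 chase 'a': 7 ⇒ 14;  out={4}∪out(14)={4}

Run:
pos 0 'b': at 11  → match P5@[0:0]
pos 1 'b': at 11 ·f  → match P5@[1:1]
pos 2 'c': at 1 ·f
pos 3 'b': at 7  → match P1@[2:3],P5@[3:3]
pos 4 'c': at 1 ·f
pos 5 'c': at 2
pos 6 'd': at 0 ·f
pos 7 'a': at 0
pos 8 'c': at 1
pos 9 'b': at 7  → match P1@[8:9],P5@[9:9]
pos 10 'a': at 14
pos 11 'c': at 15
pos 12 'b': at 16  → match P1@[11:12],P5@[12:12]
pos 13 'a': at 17  → match P4@[8:13]
pos 14 'd': at 0 ·f
pos 15 'd': at 0
pos 16 'c': at 1
pos 17 'b': at 7  → match P1@[16:17],P5@[17:17]
pos 18 'c': at 1 ·f
pos 19 'c': at 2
pos 20 'b': at 7 ·f  → match P1@[19:20],P5@[20:20]
pos 21 'a': at 14
pos 22 'c': at 15
pos 23 'b': at 16  → match P1@[22:23],P5@[23:23]
pos 24 'a': at 17  → match P4@[19:24]
pos 25 'c': at 15 ·f
pos 26 'b': at 16  → match P1@[25:26],P5@[26:26]
pos 27 'a': at 17  → match P4@[22:27]
pos 28 'c': at 15 ·f
pos 29 'b': at 16  → match P1@[28:29],P5@[29:29]
pos 30 'a': at 17  → match P4@[25:30]

Result: [[0,5],[1,5],[3,1],[3,5],[9,1],[9,5],[12,1],[12,5],[13,4],[17,1],[17,5],[20,1],[20,5],[23,1],[23,5],[24,4],[26,1],[26,5],[27,4],[29,1],[29,5],[30,4]]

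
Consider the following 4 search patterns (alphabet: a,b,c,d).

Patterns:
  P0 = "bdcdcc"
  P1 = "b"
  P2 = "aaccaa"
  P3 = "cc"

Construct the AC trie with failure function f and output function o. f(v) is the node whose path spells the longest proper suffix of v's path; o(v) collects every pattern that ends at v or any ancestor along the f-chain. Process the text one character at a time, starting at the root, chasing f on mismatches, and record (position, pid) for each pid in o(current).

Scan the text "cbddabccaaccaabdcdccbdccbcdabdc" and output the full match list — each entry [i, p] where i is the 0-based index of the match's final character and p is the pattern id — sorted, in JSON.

Construct AC machine:
Trie (insert patterns):
  0='ε' goto a→7 b→1 c→13
  1='b' goto d→2  ←P1
  2='bd' goto c→3
  3='bdc' goto d→4
  4='bdcd' goto c→5
  5='bdcdc' goto c→6
  6='bdcdcc' goto ·  ←P0
  7='a' goto a→8
  8='aa' goto c→9
  9='aac' goto c→10
  10='aacc' goto a→11
  11='aacca' goto a→12
  12='aaccaa' goto ·  ←P2
  13='c' goto c→14
  14='cc' goto ·  ←P3

BFS fail/out derivation:
  n1('b'): parent n0 fail=0; on 'b' 0 → fail=0;  out {1}∪∅={1}
  n7('a'): parent n0 fail=0; on 'a' 0 → fail=0;  out ∅∪∅=∅
  n13('c'): parent n0 fail=0; on 'c' 0 → fail=0;  out ∅∪∅=∅
  n2('bd'): parent n1 fail=0; on 'd' 0 → fail=0;  out ∅∪∅=∅
  n8('aa'): parent n7 fail=0; on 'a' 0 → fail=7;  out ∅∪∅=∅
  n14('cc'): parent n13 fail=0; on 'c' 0 → fail=13;  out {3}∪∅={3}
  n3('bdc'): parent n2 fail=0; on 'c' 0 → fail=13;  out ∅∪∅=∅
  n9('aac'): parent n8 fail=7; on 'c' 7→0 → fail=13;  out ∅∪∅=∅
  n4('bdcd'): parent n3 fail=13; on 'd' 13→0 → fail=0;  out ∅∪∅=∅
  n10('aacc'): parent n9 fail=13; on 'c' 13 → fail=14;  out ∅∪{3}={3}
  n5('bdcdc'): parent n4 fail=0; on 'c' 0 → fail=13;  out ∅∪∅=∅
  n11('aacca'): parent n10 fail=14; on 'a' 14→13→0 → fail=7;  out ∅∪∅=∅
  n6('bdcdcc'): parent n5 fail=13; on 'c' 13 → fail=14;  out {0}∪{3}={0,3}
  n12('aaccaa'): parent n11 fail=7; on 'a' 7 → fail=8;  out {2}∪∅={2}

Text stream:
[0] read 'c'  n0⇒n13
[1] read 'b'  n13⇒n1 ·f  emit P1@[1:1]
[2] read 'd'  n1⇒n2
[3] read 'd'  n2⇒n0 ·f
[4] read 'a'  n0⇒n7
[5] read 'b'  n7⇒n1 ·f  emit P1@[5:5]
[6] read 'c'  n1⇒n13 ·f
[7] read 'c'  n13⇒n14  emit P3@[6:7]
[8] read 'a'  n14⇒n7 ·f
[9] read 'a'  n7⇒n8
[10] read 'c'  n8⇒n9
[11] read 'c'  n9⇒n10  emit P3@[10:11]
[12] read 'a'  n10⇒n11
[13] read 'a'  n11⇒n12  emit P2@[8:13]
[14] read 'b'  n12⇒n1 ·f  emit P1@[14:14]
[15] read 'd'  n1⇒n2
[16] read 'c'  n2⇒n3
[17] read 'd'  n3⇒n4
[18] read 'c'  n4⇒n5
[19] read 'c'  n5⇒n6  emit P0@[14:19],P3@[18:19]
[20] read 'b'  n6⇒n1 ·f  emit P1@[20:20]
[21] read 'd'  n1⇒n2
[22] read 'c'  n2⇒n3
[23] read 'c'  n3⇒n14 ·f  emit P3@[22:23]
[24] read 'b'  n14⇒n1 ·f  emit P1@[24:24]
[25] read 'c'  n1⇒n13 ·f
[26] read 'd'  n13⇒n0 ·f
[27] read 'a'  n0⇒n7
[28] read 'b'  n7⇒n1 ·f  emit P1@[28:28]
[29] read 'd'  n1⇒n2
[30] read 'c'  n2⇒n3

Matches: [[1,1],[5,1],[7,3],[11,3],[13,2],[14,1],[19,0],[19,3],[20,1],[23,3],[24,1],[28,1]]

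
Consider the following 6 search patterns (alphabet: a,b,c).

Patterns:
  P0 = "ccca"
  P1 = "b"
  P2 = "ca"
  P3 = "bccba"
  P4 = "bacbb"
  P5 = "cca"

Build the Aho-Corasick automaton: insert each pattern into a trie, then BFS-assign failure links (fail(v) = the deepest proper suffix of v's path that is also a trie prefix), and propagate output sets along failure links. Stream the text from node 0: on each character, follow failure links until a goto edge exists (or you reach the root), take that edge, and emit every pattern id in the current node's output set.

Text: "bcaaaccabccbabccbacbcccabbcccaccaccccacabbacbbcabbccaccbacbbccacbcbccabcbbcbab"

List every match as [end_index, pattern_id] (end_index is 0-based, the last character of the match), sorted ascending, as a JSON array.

Build automaton:
Trie nodes:
  0='ε' goto b→5 c→1
  1='c' goto a→6 c→2
  2='cc' goto a→15 c→3
  3='ccc' goto a→4
  4='ccca' goto ·  ←P0
  5='b' goto a→11 c→7  ←P1
  6='ca' goto ·  ←P2
  7='bc' goto c→8
  8='bcc' goto b→9
  9='bccb' goto a→10
  10='bccba' goto ·  ←P3
  11='ba' goto c→12
  12='bac' goto b→13
  13='bacb' goto b→14
  14='bacbb' goto ·  ←P4
  15='cca' goto ·  ←P5

BFS fail/out derivation:
  n1('c'): parent n0 fail=0; on 'c' 0 → fail=0;  out ∅∪∅=∅
  n5('b'): parent n0 fail=0; on 'b' 0 → fail=0;  out {1}∪∅={1}
  n2('cc'): parent n1 fail=0; on 'c' 0 → fail=1;  out ∅∪∅=∅
  n6('ca'): parent n1 fail=0; on 'a' 0 → fail=0;  out {2}∪∅={2}
  n7('bc'): parent n5 fail=0; on 'c' 0 → fail=1;  out ∅∪∅=∅
  n11('ba'): parent n5 fail=0; on 'a' 0 → fail=0;  out ∅∪∅=∅
  n3('ccc'): parent n2 fail=1; on 'c' 1 → fail=2;  out ∅∪∅=∅
  n8('bcc'): parent n7 fail=1; on 'c' 1 → fail=2;  out ∅∪∅=∅
  n12('bac'): parent n11 fail=0; on 'c' 0 → fail=1;  out ∅∪∅=∅
  n15('cca'): parent n2 fail=1; on 'a' 1 → fail=6;  out {5}∪{2}={2,5}
  n4('ccca'): parent n3 fail=2; on 'a' 2 → fail=15;  out {0}∪{2,5}={0,2,5}
  n9('bccb'): parent n8 fail=2; on 'b' 2→1→0 → fail=5;  out ∅∪{1}={1}
  n13('bacb'): parent n12 fail=1; on 'b' 1→0 → fail=5;  out ∅∪{1}={1}
  n10('bccba'): parent n9 fail=5; on 'a' 5 → fail=11;  out {3}∪∅={3}
  n14('bacbb'): parent n13 fail=5; on 'b' 5→0 → fail=5;  out {4}∪{1}={1,4}

Scan:
i=0 'b': node 0→5  emit P1@[0:0]
i=1 'c': node 5→7
i=2 'a': node 7→6 (via fail)  emit P2@[1:2]
i=3 'a': node 6→0 (via fail)
i=4 'a': node 0→0
i=5 'c': node 0→1
i=6 'c': node 1→2
i=7 'a': node 2→15  emit P2@[6:7],P5@[5:7]
i=8 'b': node 15→5 (via fail)  emit P1@[8:8]
i=9 'c': node 5→7
i=10 'c': node 7→8
i=11 'b': node 8→9  emit P1@[11:11]
i=12 'a': node 9→10  emit P3@[8:12]
i=13 'b': node 10→5 (via fail)  emit P1@[13:13]
i=14 'c': node 5→7
i=15 'c': node 7→8
i=16 'b': node 8→9  emit P1@[16:16]
i=17 'a': node 9→10  emit P3@[13:17]
i=18 'c': node 10→12 (via fail)
i=19 'b': node 12→13  emit P1@[19:19]
i=20 'c': node 13→7 (via fail)
i=21 'c': node 7→8
i=22 'c': node 8→3 (via fail)
i=23 'a': node 3→4  emit P0@[20:23],P2@[22:23],P5@[21:23]
i=24 'b': node 4→5 (via fail)  emit P1@[24:24]
i=25 'b': node 5→5 (via fail)  emit P1@[25:25]
i=26 'c': node 5→7
i=27 'c': node 7→8
i=28 'c': node 8→3 (via fail)
i=29 'a': node 3→4  emit P0@[26:29],P2@[28:29],P5@[27:29]
i=30 'c': node 4→1 (via fail)
i=31 'c': node 1→2
i=32 'a': node 2→15  emit P2@[31:32],P5@[30:32]
i=33 'c': node 15→1 (via fail)
i=34 'c': node 1→2
i=35 'c': node 2→3
i=36 'c': node 3→3 (via fail)
i=37 'a': node 3→4  emit P0@[34:37],P2@[36:37],P5@[35:37]
i=38 'c': node 4→1 (via fail)
i=39 'a': node 1→6  emit P2@[38:39]
i=40 'b': node 6→5 (via fail)  emit P1@[40:40]
i=41 'b': node 5→5 (via fail)  emit P1@[41:41]
i=42 'a': node 5→11
i=43 'c': node 11→12
i=44 'b': node 12→13  emit P1@[44:44]
i=45 'b': node 13→14  emit P1@[45:45],P4@[41:45]
i=46 'c': node 14→7 (via fail)
i=47 'a': node 7→6 (via fail)  emit P2@[46:47]
i=48 'b': node 6→5 (via fail)  emit P1@[48:48]
i=49 'b': node 5→5 (via fail)  emit P1@[49:49]
i=50 'c': node 5→7
i=51 'c': node 7→8
i=52 'a': node 8→15 (via fail)  emit P2@[51:52],P5@[50:52]
i=53 'c': node 15→1 (via fail)
i=54 'c': node 1→2
i=55 'b': node 2→5 (via fail)  emit P1@[55:55]
i=56 'a': node 5→11
i=57 'c': node 11→12
i=58 'b': node 12→13  emit P1@[58:58]
i=59 'b': node 13→14  emit P1@[59:59],P4@[55:59]
i=60 'c': node 14→7 (via fail)
i=61 'c': node 7→8
i=62 'a': node 8→15 (via fail)  emit P2@[61:62],P5@[60:62]
i=63 'c': node 15→1 (via fail)
i=64 'b': node 1→5 (via fail)  emit P1@[64:64]
i=65 'c': node 5→7
i=66 'b': node 7→5 (via fail)  emit P1@[66:66]
i=67 'c': node 5→7
i=68 'c': node 7→8
i=69 'a': node 8→15 (via fail)  emit P2@[68:69],P5@[67:69]
i=70 'b': node 15→5 (via fail)  emit P1@[70:70]
i=71 'c': node 5→7
i=72 'b': node 7→5 (via fail)  emit P1@[72:72]
i=73 'b': node 5→5 (via fail)  emit P1@[73:73]
i=74 'c': node 5→7
i=75 'b': node 7→5 (via fail)  emit P1@[75:75]
i=76 'a': node 5→11
i=77 'b': node 11→5 (via fail)  emit P1@[77:77]

All matches (sorted): [[0,1],[2,2],[7,2],[7,5],[8,1],[11,1],[12,3],[13,1],[16,1],[17,3],[19,1],[23,0],[23,2],[23,5],[24,1],[25,1],[29,0],[29,2],[29,5],[32,2],[32,5],[37,0],[37,2],[37,5],[39,2],[40,1],[41,1],[44,1],[45,1],[45,4],[47,2],[48,1],[49,1],[52,2],[52,5],[55,1],[58,1],[59,1],[59,4],[62,2],[62,5],[64,1],[66,1],[69,2],[69,5],[70,1],[72,1],[73,1],[75,1],[77,1]]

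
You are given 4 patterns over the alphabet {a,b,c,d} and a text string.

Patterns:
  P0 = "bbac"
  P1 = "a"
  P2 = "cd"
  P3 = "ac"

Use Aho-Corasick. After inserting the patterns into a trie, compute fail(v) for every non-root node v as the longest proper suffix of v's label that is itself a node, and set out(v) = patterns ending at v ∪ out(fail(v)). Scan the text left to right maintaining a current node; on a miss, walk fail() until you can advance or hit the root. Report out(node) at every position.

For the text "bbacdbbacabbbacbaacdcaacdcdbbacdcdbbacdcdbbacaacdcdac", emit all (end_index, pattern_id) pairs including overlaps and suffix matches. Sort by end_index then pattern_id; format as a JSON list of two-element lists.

Build:
Trie (insert patterns):
  n0 'ε': a→5 b→1 c→6
  n1 'b': b→2
  n2 'bb': a→3
  n3 'bba': c→4
  n4 'bbac': ·  [P0 ends]
  n5 'a': c→8  [P1 ends]
  n6 'c': d→7
  n7 'cd': ·  [P2 ends]
  n8 'ac': ·  [P3 ends]

BFS fail/out derivation:
  n1('b'): parent n0 fail=0; on 'b' 0 → fail=0;  out ∅∪∅=∅
  n5('a'): parent n0 fail=0; on 'a' 0 → fail=0;  out {1}∪∅={1}
  n6('c'): parent n0 fail=0; on 'c' 0 → fail=0;  out ∅∪∅=∅
  n2('bb'): parent n1 fail=0; on 'b' 0 → fail=1;  out ∅∪∅=∅
  n7('cd'): parent n6 fail=0; on 'd' 0 → fail=0;  out {2}∪∅={2}
  n8('ac'): parent n5 fail=0; on 'c' 0 → fail=6;  out {3}∪∅={3}
  n3('bba'): parent n2 fail=1; on 'a' 1→0 → fail=5;  out ∅∪{1}={1}
  n4('bbac'): parent n3 fail=5; on 'c' 5 → fail=8;  out {0}∪{3}={0,3}

Scan:
i=0 'b': node 0→1
i=1 'b': node 1→2
i=2 'a': node 2→3  emit P1@[2:2]
i=3 'c': node 3→4  emit P0@[0:3],P3@[2:3]
i=4 'd': node 4→7 ·f  emit P2@[3:4]
i=5 'b': node 7→1 ·f
i=6 'b': node 1→2
i=7 'a': node 2→3  emit P1@[7:7]
i=8 'c': node 3→4  emit P0@[5:8],P3@[7:8]
i=9 'a': node 4→5 ·f  emit P1@[9:9]
i=10 'b': node 5→1 ·f
i=11 'b': node 1→2
i=12 'b': node 2→2 ·f
i=13 'a': node 2→3  emit P1@[13:13]
i=14 'c': node 3→4  emit P0@[11:14],P3@[13:14]
i=15 'b': node 4→1 ·f
i=16 'a': node 1→5 ·f  emit P1@[16:16]
i=17 'a': node 5→5 ·f  emit P1@[17:17]
i=18 'c': node 5→8  emit P3@[17:18]
i=19 'd': node 8→7 ·f  emit P2@[18:19]
i=20 'c': node 7→6 ·f
i=21 'a': node 6→5 ·f  emit P1@[21:21]
i=22 'a': node 5→5 ·f  emit P1@[22:22]
i=23 'c': node 5→8  emit P3@[22:23]
i=24 'd': node 8→7 ·f  emit P2@[23:24]
i=25 'c': node 7→6 ·f
i=26 'd': node 6→7  emit P2@[25:26]
i=27 'b': node 7→1 ·f
i=28 'b': node 1→2
i=29 'a': node 2→3  emit P1@[29:29]
i=30 'c': node 3→4  emit P0@[27:30],P3@[29:30]
i=31 'd': node 4→7 ·f  emit P2@[30:31]
i=32 'c': node 7→6 ·f
i=33 'd': node 6→7  emit P2@[32:33]
i=34 'b': node 7→1 ·f
i=35 'b': node 1→2
i=36 'a': node 2→3  emit P1@[36:36]
i=37 'c': node 3→4  emit P0@[34:37],P3@[36:37]
i=38 'd': node 4→7 ·f  emit P2@[37:38]
i=39 'c': node 7→6 ·f
i=40 'd': node 6→7  emit P2@[39:40]
i=41 'b': node 7→1 ·f
i=42 'b': node 1→2
i=43 'a': node 2→3  emit P1@[43:43]
i=44 'c': node 3→4  emit P0@[41:44],P3@[43:44]
i=45 'a': node 4→5 ·f  emit P1@[45:45]
i=46 'a': node 5→5 ·f  emit P1@[46:46]
i=47 'c': node 5→8  emit P3@[46:47]
i=48 'd': node 8→7 ·f  emit P2@[47:48]
i=49 'c': node 7→6 ·f
i=50 'd': node 6→7  emit P2@[49:50]
i=51 'a': node 7→5 ·f  emit P1@[51:51]
i=52 'c': node 5→8  emit P3@[51:52]

Result: [[2,1],[3,0],[3,3],[4,2],[7,1],[8,0],[8,3],[9,1],[13,1],[14,0],[14,3],[16,1],[17,1],[18,3],[19,2],[21,1],[22,1],[23,3],[24,2],[26,2],[29,1],[30,0],[30,3],[31,2],[33,2],[36,1],[37,0],[37,3],[38,2],[40,2],[43,1],[44,0],[44,3],[45,1],[46,1],[47,3],[48,2],[50,2],[51,1],[52,3]]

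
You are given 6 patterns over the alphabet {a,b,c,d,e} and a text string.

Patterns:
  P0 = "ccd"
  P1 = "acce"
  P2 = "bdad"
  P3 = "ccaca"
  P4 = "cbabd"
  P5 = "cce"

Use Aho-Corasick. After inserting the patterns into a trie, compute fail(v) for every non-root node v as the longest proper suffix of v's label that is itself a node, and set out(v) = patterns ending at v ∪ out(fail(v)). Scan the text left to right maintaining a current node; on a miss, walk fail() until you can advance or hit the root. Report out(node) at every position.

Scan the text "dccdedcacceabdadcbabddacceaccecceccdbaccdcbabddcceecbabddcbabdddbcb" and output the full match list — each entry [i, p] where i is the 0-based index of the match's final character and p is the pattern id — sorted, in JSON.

Build automaton:
Trie (insert patterns):
  n0 'ε': a→4 b→8 c→1
  n1 'c': b→15 c→2
  n2 'cc': a→12 d→3 e→19
  n3 'ccd': ·  [P0 ends]
  n4 'a': c→5
  n5 'ac': c→6
  n6 'acc': e→7
  n7 'acce': ·  [P1 ends]
  n8 'b': d→9
  n9 'bd': a→10
  n10 'bda': d→11
  n11 'bdad': ·  [P2 ends]
  n12 'cca': c→13
  n13 'ccac': a→14
  n14 'ccaca': ·  [P3 ends]
  n15 'cb': a→16
  n16 'cba': b→17
  n17 'cbab': d→18
  n18 'cbabd': ·  [P4 ends]
  n19 'cce': ·  [P5 ends]

Failure links (BFS by depth):
  fail(1) 'c': from fail(0)=0 chase 'c': 0 ⇒ 0;  out=∅∪out(0)=∅
  fail(4) 'a': from fail(0)=0 chase 'a': 0 ⇒ 0;  out=∅∪out(0)=∅
  fail(8) 'b': from fail(0)=0 chase 'b': 0 ⇒ 0;  out=∅∪out(0)=∅
  fail(2) 'cc': from fail(1)=0 chase 'c': 0 ⇒ 1;  out=∅∪out(1)=∅
  fail(5) 'ac': from fail(4)=0 chase 'c': 0 ⇒ 1;  out=∅∪out(1)=∅
  fail(9) 'bd': from fail(8)=0 chase 'd': 0 ⇒ 0;  out=∅∪out(0)=∅
  fail(15) 'cb': from fail(1)=0 chase 'b': 0 ⇒ 8;  out=∅∪out(8)=∅
  fail(3) 'ccd': from fail(2)=1 chase 'd': 1→0 ⇒ 0;  out={0}∪out(0)={0}
  fail(6) 'acc': from fail(5)=1 chase 'c': 1 ⇒ 2;  out=∅∪out(2)=∅
  fail(10) 'bda': from fail(9)=0 chase 'a': 0 ⇒ 4;  out=∅∪out(4)=∅
  fail(12) 'cca': from fail(2)=1 chase 'a': 1→0 ⇒ 4;  out=∅∪out(4)=∅
  fail(16) 'cba': from fail(15)=8 chase 'a': 8→0 ⇒ 4;  out=∅∪out(4)=∅
  fail(19) 'cce': from fail(2)=1 chase 'e': 1→0 ⇒ 0;  out={5}∪out(0)={5}
  fail(7) 'acce': from fail(6)=2 chase 'e': 2 ⇒ 19;  out={1}∪out(19)={1,5}
  fail(11) 'bdad': from fail(10)=4 chase 'd': 4→0 ⇒ 0;  out={2}∪out(0)={2}
  fail(13) 'ccac': from fail(12)=4 chase 'c': 4 ⇒ 5;  out=∅∪out(5)=∅
  fail(17) 'cbab': from fail(16)=4 chase 'b': 4→0 ⇒ 8;  out=∅∪out(8)=∅
  fail(14) 'ccaca': from fail(13)=5 chase 'a': 5→1→0 ⇒ 4;  out={3}∪out(4)={3}
  fail(18) 'cbabd': from fail(17)=8 chase 'd': 8 ⇒ 9;  out={4}∪out(9)={4}

Text stream:
[0] read 'd'  n0⇒n0
[1] read 'c'  n0⇒n1
[2] read 'c'  n1⇒n2
[3] read 'd'  n2⇒n3  → match P0@[1:3]
[4] read 'e'  n3⇒n0 (fail-walked)
[5] read 'd'  n0⇒n0
[6] read 'c'  n0⇒n1
[7] read 'a'  n1⇒n4 (fail-walked)
[8] read 'c'  n4⇒n5
[9] read 'c'  n5⇒n6
[10] read 'e'  n6⇒n7  → match P1@[7:10],P5@[8:10]
[11] read 'a'  n7⇒n4 (fail-walked)
[12] read 'b'  n4⇒n8 (fail-walked)
[13] read 'd'  n8⇒n9
[14] read 'a'  n9⇒n10
[15] read 'd'  n10⇒n11  → match P2@[12:15]
[16] read 'c'  n11⇒n1 (fail-walked)
[17] read 'b'  n1⇒n15
[18] read 'a'  n15⇒n16
[19] read 'b'  n16⇒n17
[20] read 'd'  n17⇒n18  → match P4@[16:20]
[21] read 'd'  n18⇒n0 (fail-walked)
[22] read 'a'  n0⇒n4
[23] read 'c'  n4⇒n5
[24] read 'c'  n5⇒n6
[25] read 'e'  n6⇒n7  → match P1@[22:25],P5@[23:25]
[26] read 'a'  n7⇒n4 (fail-walked)
[27] read 'c'  n4⇒n5
[28] read 'c'  n5⇒n6
[29] read 'e'  n6⇒n7  → match P1@[26:29],P5@[27:29]
[30] read 'c'  n7⇒n1 (fail-walked)
[31] read 'c'  n1⇒n2
[32] read 'e'  n2⇒n19  → match P5@[30:32]
[33] read 'c'  n19⇒n1 (fail-walked)
[34] read 'c'  n1⇒n2
[35] read 'd'  n2⇒n3  → match P0@[33:35]
[36] read 'b'  n3⇒n8 (fail-walked)
[37] read 'a'  n8⇒n4 (fail-walked)
[38] read 'c'  n4⇒n5
[39] read 'c'  n5⇒n6
[40] read 'd'  n6⇒n3 (fail-walked)  → match P0@[38:40]
[41] read 'c'  n3⇒n1 (fail-walked)
[42] read 'b'  n1⇒n15
[43] read 'a'  n15⇒n16
[44] read 'b'  n16⇒n17
[45] read 'd'  n17⇒n18  → match P4@[41:45]
[46] read 'd'  n18⇒n0 (fail-walked)
[47] read 'c'  n0⇒n1
[48] read 'c'  n1⇒n2
[49] read 'e'  n2⇒n19  → match P5@[47:49]
[50] read 'e'  n19⇒n0 (fail-walked)
[51] read 'c'  n0⇒n1
[52] read 'b'  n1⇒n15
[53] read 'a'  n15⇒n16
[54] read 'b'  n16⇒n17
[55] read 'd'  n17⇒n18  → match P4@[51:55]
[56] read 'd'  n18⇒n0 (fail-walked)
[57] read 'c'  n0⇒n1
[58] read 'b'  n1⇒n15
[59] read 'a'  n15⇒n16
[60] read 'b'  n16⇒n17
[61] read 'd'  n17⇒n18  → match P4@[57:61]
[62] read 'd'  n18⇒n0 (fail-walked)
[63] read 'd'  n0⇒n0
[64] read 'b'  n0⇒n8
[65] read 'c'  n8⇒n1 (fail-walked)
[66] read 'b'  n1⇒n15

All matches (sorted): [[3,0],[10,1],[10,5],[15,2],[20,4],[25,1],[25,5],[29,1],[29,5],[32,5],[35,0],[40,0],[45,4],[49,5],[55,4],[61,4]]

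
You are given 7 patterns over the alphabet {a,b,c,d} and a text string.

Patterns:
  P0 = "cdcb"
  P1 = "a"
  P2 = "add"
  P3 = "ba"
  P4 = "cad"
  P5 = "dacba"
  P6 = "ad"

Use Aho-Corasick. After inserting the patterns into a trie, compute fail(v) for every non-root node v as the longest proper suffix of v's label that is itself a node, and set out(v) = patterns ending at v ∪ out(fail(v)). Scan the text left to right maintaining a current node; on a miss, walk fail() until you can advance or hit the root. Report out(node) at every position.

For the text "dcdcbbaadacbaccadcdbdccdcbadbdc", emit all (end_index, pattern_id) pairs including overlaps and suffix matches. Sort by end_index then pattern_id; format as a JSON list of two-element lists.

Build automaton:
Trie (insert patterns):
  n0 'ε': a→5 b→8 c→1 d→12
  n1 'c': a→10 d→2
  n2 'cd': c→3
  n3 'cdc': b→4
  n4 'cdcb': ·  ←P0
  n5 'a': d→6  ←P1
  n6 'ad': d→7  ←P6
  n7 'add': ·  ←P2
  n8 'b': a→9
  n9 'ba': ·  ←P3
  n10 'ca': d→11
  n11 'cad': ·  ←P4
  n12 'd': a→13
  n13 'da': c→14
  n14 'dac': b→15
  n15 'dacb': a→16
  n16 'dacba': ·  ←P5

Failure links (BFS by depth):
  n1('c'): parent n0 fail=0; on 'c' 0 → fail=0;  out ∅∪∅=∅
  n5('a'): parent n0 fail=0; on 'a' 0 → fail=0;  out {1}∪∅={1}
  n8('b'): parent n0 fail=0; on 'b' 0 → fail=0;  out ∅∪∅=∅
  n12('d'): parent n0 fail=0; on 'd' 0 → fail=0;  out ∅∪∅=∅
  n2('cd'): parent n1 fail=0; on 'd' 0 → fail=12;  out ∅∪∅=∅
  n6('ad'): parent n5 fail=0; on 'd' 0 → fail=12;  out {6}∪∅={6}
  n9('ba'): parent n8 fail=0; on 'a' 0 → fail=5;  out {3}∪{1}={1,3}
  n10('ca'): parent n1 fail=0; on 'a' 0 → fail=5;  out ∅∪{1}={1}
  n13('da'): parent n12 fail=0; on 'a' 0 → fail=5;  out ∅∪{1}={1}
  n3('cdc'): parent n2 fail=12; on 'c' 12→0 → fail=1;  out ∅∪∅=∅
  n7('add'): parent n6 fail=12; on 'd' 12→0 → fail=12;  out {2}∪∅={2}
  n11('cad'): parent n10 fail=5; on 'd' 5 → fail=6;  out {4}∪{6}={4,6}
  n14('dac'): parent n13 fail=5; on 'c' 5→0 → fail=1;  out ∅∪∅=∅
  n4('cdcb'): parent n3 fail=1; on 'b' 1→0 → fail=8;  out {0}∪∅={0}
  n15('dacb'): parent n14 fail=1; on 'b' 1→0 → fail=8;  out ∅∪∅=∅
  n16('dacba'): parent n15 fail=8; on 'a' 8 → fail=9;  out {5}∪{1,3}={1,3,5}

Scan:
[0] read 'd'  n0⇒n12
[1] read 'c'  n12⇒n1 ·f
[2] read 'd'  n1⇒n2
[3] read 'c'  n2⇒n3
[4] read 'b'  n3⇒n4  emit P0@[1:4]
[5] read 'b'  n4⇒n8 ·f
[6] read 'a'  n8⇒n9  emit P1@[6:6],P3@[5:6]
[7] read 'a'  n9⇒n5 ·f  emit P1@[7:7]
[8] read 'd'  n5⇒n6  emit P6@[7:8]
[9] read 'a'  n6⇒n13 ·f  emit P1@[9:9]
[10] read 'c'  n13⇒n14
[11] read 'b'  n14⇒n15
[12] read 'a'  n15⇒n16  emit P1@[12:12],P3@[11:12],P5@[8:12]
[13] read 'c'  n16⇒n1 ·f
[14] read 'c'  n1⇒n1 ·f
[15] read 'a'  n1⇒n10  emit P1@[15:15]
[16] read 'd'  n10⇒n11  emit P4@[14:16],P6@[15:16]
[17] read 'c'  n11⇒n1 ·f
[18] read 'd'  n1⇒n2
[19] read 'b'  n2⇒n8 ·f
[20] read 'd'  n8⇒n12 ·f
[21] read 'c'  n12⇒n1 ·f
[22] read 'c'  n1⇒n1 ·f
[23] read 'd'  n1⇒n2
[24] read 'c'  n2⇒n3
[25] read 'b'  n3⇒n4  emit P0@[22:25]
[26] read 'a'  n4⇒n9 ·f  emit P1@[26:26],P3@[25:26]
[27] read 'd'  n9⇒n6 ·f  emit P6@[26:27]
[28] read 'b'  n6⇒n8 ·f
[29] read 'd'  n8⇒n12 ·f
[30] read 'c'  n12⇒n1 ·f

Result: [[4,0],[6,1],[6,3],[7,1],[8,6],[9,1],[12,1],[12,3],[12,5],[15,1],[16,4],[16,6],[25,0],[26,1],[26,3],[27,6]]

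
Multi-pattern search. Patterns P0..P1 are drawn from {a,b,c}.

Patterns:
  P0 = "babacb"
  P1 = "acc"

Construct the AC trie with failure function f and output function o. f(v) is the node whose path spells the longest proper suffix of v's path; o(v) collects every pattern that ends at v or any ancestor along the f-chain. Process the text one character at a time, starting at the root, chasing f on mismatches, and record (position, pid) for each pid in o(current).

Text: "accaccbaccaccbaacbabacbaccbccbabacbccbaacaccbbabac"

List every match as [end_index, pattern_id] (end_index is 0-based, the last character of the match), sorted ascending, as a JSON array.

Build automaton:
Trie (insert patterns):
  0='ε' goto a→7 b→1
  1='b' goto a→2
  2='ba' goto b→3
  3='bab' goto a→4
  4='baba' goto c→5
  5='babac' goto b→6
  6='babacb' goto ·  ←P0
  7='a' goto c→8
  8='ac' goto c→9
  9='acc' goto ·  ←P1

BFS fail/out derivation:
  n1('b'): parent n0 fail=0; on 'b' 0 → fail=0;  out ∅∪∅=∅
  n7('a'): parent n0 fail=0; on 'a' 0 → fail=0;  out ∅∪∅=∅
  n2('ba'): parent n1 fail=0; on 'a' 0 → fail=7;  out ∅∪∅=∅
  n8('ac'): parent n7 fail=0; on 'c' 0 → fail=0;  out ∅∪∅=∅
  n3('bab'): parent n2 fail=7; on 'b' 7→0 → fail=1;  out ∅∪∅=∅
  n9('acc'): parent n8 fail=0; on 'c' 0 → fail=0;  out {1}∪∅={1}
  n4('baba'): parent n3 fail=1; on 'a' 1 → fail=2;  out ∅∪∅=∅
  n5('babac'): parent n4 fail=2; on 'c' 2→7 → fail=8;  out ∅∪∅=∅
  n6('babacb'): parent n5 fail=8; on 'b' 8→0 → fail=1;  out {0}∪∅={0}

Scan:
pos 0 'a': at 7
pos 1 'c': at 8
pos 2 'c': at 9  emit P1@[0:2]
pos 3 'a': at 7 (fail-walked)
pos 4 'c': at 8
pos 5 'c': at 9  emit P1@[3:5]
pos 6 'b': at 1 (fail-walked)
pos 7 'a': at 2
pos 8 'c': at 8 (fail-walked)
pos 9 'c': at 9  emit P1@[7:9]
pos 10 'a': at 7 (fail-walked)
pos 11 'c': at 8
pos 12 'c': at 9  emit P1@[10:12]
pos 13 'b': at 1 (fail-walked)
pos 14 'a': at 2
pos 15 'a': at 7 (fail-walked)
pos 16 'c': at 8
pos 17 'b': at 1 (fail-walked)
pos 18 'a': at 2
pos 19 'b': at 3
pos 20 'a': at 4
pos 21 'c': at 5
pos 22 'b': at 6  emit P0@[17:22]
pos 23 'a': at 2 (fail-walked)
pos 24 'c': at 8 (fail-walked)
pos 25 'c': at 9  emit P1@[23:25]
pos 26 'b': at 1 (fail-walked)
pos 27 'c': at 0 (fail-walked)
pos 28 'c': at 0
pos 29 'b': at 1
pos 30 'a': at 2
pos 31 'b': at 3
pos 32 'a': at 4
pos 33 'c': at 5
pos 34 'b': at 6  emit P0@[29:34]
pos 35 'c': at 0 (fail-walked)
pos 36 'c': at 0
pos 37 'b': at 1
pos 38 'a': at 2
pos 39 'a': at 7 (fail-walked)
pos 40 'c': at 8
pos 41 'a': at 7 (fail-walked)
pos 42 'c': at 8
pos 43 'c': at 9  emit P1@[41:43]
pos 44 'b': at 1 (fail-walked)
pos 45 'b': at 1 (fail-walked)
pos 46 'a': at 2
pos 47 'b': at 3
pos 48 'a': at 4
pos 49 'c': at 5

Matches: [[2,1],[5,1],[9,1],[12,1],[22,0],[25,1],[34,0],[43,1]]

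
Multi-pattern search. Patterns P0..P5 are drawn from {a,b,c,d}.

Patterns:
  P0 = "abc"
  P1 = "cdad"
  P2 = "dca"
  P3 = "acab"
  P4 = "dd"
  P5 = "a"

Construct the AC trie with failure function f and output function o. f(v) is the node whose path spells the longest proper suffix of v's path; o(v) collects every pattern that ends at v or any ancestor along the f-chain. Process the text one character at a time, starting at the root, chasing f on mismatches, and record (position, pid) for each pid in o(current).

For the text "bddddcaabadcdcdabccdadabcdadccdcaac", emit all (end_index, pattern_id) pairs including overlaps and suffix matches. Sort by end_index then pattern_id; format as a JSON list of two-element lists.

Build:
Trie nodes:
  0='ε' goto a→1 c→4 d→8
  1='a' goto b→2 c→11  [P5 ends]
  2='ab' goto c→3
  3='abc' goto ·  [P0 ends]
  4='c' goto d→5
  5='cd' goto a→6
  6='cda' goto d→7
  7='cdad' goto ·  [P1 ends]
  8='d' goto c→9 d→14
  9='dc' goto a→10
  10='dca' goto ·  [P2 ends]
  11='ac' goto a→12
  12='aca' goto b→13
  13='acab' goto ·  [P3 ends]
  14='dd' goto ·  [P4 ends]

BFS fail/out derivation:
  fail(1) 'a': from fail(0)=0 chase 'a': 0 ⇒ 0;  out={5}∪out(0)={5}
  fail(4) 'c': from fail(0)=0 chase 'c': 0 ⇒ 0;  out=∅∪out(0)=∅
  fail(8) 'd': from fail(0)=0 chase 'd': 0 ⇒ 0;  out=∅∪out(0)=∅
  fail(2) 'ab': from fail(1)=0 chase 'b': 0 ⇒ 0;  out=∅∪out(0)=∅
  fail(5) 'cd': from fail(4)=0 chase 'd': 0 ⇒ 8;  out=∅∪out(8)=∅
  fail(9) 'dc': from fail(8)=0 chase 'c': 0 ⇒ 4;  out=∅∪out(4)=∅
  fail(11) 'ac': from fail(1)=0 chase 'c': 0 ⇒ 4;  out=∅∪out(4)=∅
  fail(14) 'dd': from fail(8)=0 chase 'd': 0 ⇒ 8;  out={4}∪out(8)={4}
  fail(3) 'abc': from fail(2)=0 chase 'c': 0 ⇒ 4;  out={0}∪out(4)={0}
  fail(6) 'cda': from fail(5)=8 chase 'a': 8→0 ⇒ 1;  out=∅∪out(1)={5}
  fail(10) 'dca': from fail(9)=4 chase 'a': 4→0 ⇒ 1;  out={2}∪out(1)={2,5}
  fail(12) 'aca': from fail(11)=4 chase 'a': 4→0 ⇒ 1;  out=∅∪out(1)={5}
  fail(7) 'cdad': from fail(6)=1 chase 'd': 1→0 ⇒ 8;  out={1}∪out(8)={1}
  fail(13) 'acab': from fail(12)=1 chase 'b': 1 ⇒ 2;  out={3}∪out(2)={3}

Scan:
pos 0 'b': at 0
pos 1 'd': at 8
pos 2 'd': at 14  → match P4@[1:2]
pos 3 'd': at 14 (fail-walked)  → match P4@[2:3]
pos 4 'd': at 14 (fail-walked)  → match P4@[3:4]
pos 5 'c': at 9 (fail-walked)
pos 6 'a': at 10  → match P2@[4:6],P5@[6:6]
pos 7 'a': at 1 (fail-walked)  → match P5@[7:7]
pos 8 'b': at 2
pos 9 'a': at 1 (fail-walked)  → match P5@[9:9]
pos 10 'd': at 8 (fail-walked)
pos 11 'c': at 9
pos 12 'd': at 5 (fail-walked)
pos 13 'c': at 9 (fail-walked)
pos 14 'd': at 5 (fail-walked)
pos 15 'a': at 6  → match P5@[15:15]
pos 16 'b': at 2 (fail-walked)
pos 17 'c': at 3  → match P0@[15:17]
pos 18 'c': at 4 (fail-walked)
pos 19 'd': at 5
pos 20 'a': at 6  → match P5@[20:20]
pos 21 'd': at 7  → match P1@[18:21]
pos 22 'a': at 1 (fail-walked)  → match P5@[22:22]
pos 23 'b': at 2
pos 24 'c': at 3  → match P0@[22:24]
pos 25 'd': at 5 (fail-walked)
pos 26 'a': at 6  → match P5@[26:26]
pos 27 'd': at 7  → match P1@[24:27]
pos 28 'c': at 9 (fail-walked)
pos 29 'c': at 4 (fail-walked)
pos 30 'd': at 5
pos 31 'c': at 9 (fail-walked)
pos 32 'a': at 10  → match P2@[30:32],P5@[32:32]
pos 33 'a': at 1 (fail-walked)  → match P5@[33:33]
pos 34 'c': at 11

All matches (sorted): [[2,4],[3,4],[4,4],[6,2],[6,5],[7,5],[9,5],[15,5],[17,0],[20,5],[21,1],[22,5],[24,0],[26,5],[27,1],[32,2],[32,5],[33,5]]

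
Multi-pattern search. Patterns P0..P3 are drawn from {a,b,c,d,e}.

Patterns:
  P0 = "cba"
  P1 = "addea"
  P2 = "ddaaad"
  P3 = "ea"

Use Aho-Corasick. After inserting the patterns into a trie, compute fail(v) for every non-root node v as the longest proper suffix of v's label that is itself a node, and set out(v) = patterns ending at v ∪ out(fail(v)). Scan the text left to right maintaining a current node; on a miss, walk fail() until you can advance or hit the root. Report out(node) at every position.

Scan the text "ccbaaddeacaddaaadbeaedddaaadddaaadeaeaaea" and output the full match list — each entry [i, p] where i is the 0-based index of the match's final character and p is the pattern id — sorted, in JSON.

Build automaton:
Trie (insert patterns):
  0='ε' goto a→4 c→1 d→9 e→15
  1='c' goto b→2
  2='cb' goto a→3
  3='cba' goto ·  [P0 ends]
  4='a' goto d→5
  5='ad' goto d→6
  6='add' goto e→7
  7='adde' goto a→8
  8='addea' goto ·  [P1 ends]
  9='d' goto d→10
  10='dd' goto a→11
  11='dda' goto a→12
  12='ddaa' goto a→13
  13='ddaaa' goto d→14
  14='ddaaad' goto ·  [P2 ends]
  15='e' goto a→16
  16='ea' goto ·  [P3 ends]

Failure links (BFS by depth):
  fail(1) 'c': from fail(0)=0 chase 'c': 0 ⇒ 0;  out=∅∪out(0)=∅
  fail(4) 'a': from fail(0)=0 chase 'a': 0 ⇒ 0;  out=∅∪out(0)=∅
  fail(9) 'd': from fail(0)=0 chase 'd': 0 ⇒ 0;  out=∅∪out(0)=∅
  fail(15) 'e': from fail(0)=0 chase 'e': 0 ⇒ 0;  out=∅∪out(0)=∅
  fail(2) 'cb': from fail(1)=0 chase 'b': 0 ⇒ 0;  out=∅∪out(0)=∅
  fail(5) 'ad': from fail(4)=0 chase 'd': 0 ⇒ 9;  out=∅∪out(9)=∅
  fail(10) 'dd': from fail(9)=0 chase 'd': 0 ⇒ 9;  out=∅∪out(9)=∅
  fail(16) 'ea': from fail(15)=0 chase 'a': 0 ⇒ 4;  out={3}∪out(4)={3}
  fail(3) 'cba': from fail(2)=0 chase 'a': 0 ⇒ 4;  out={0}∪out(4)={0}
  fail(6) 'add': from fail(5)=9 chase 'd': 9 ⇒ 10;  out=∅∪out(10)=∅
  fail(11) 'dda': from fail(10)=9 chase 'a': 9→0 ⇒ 4;  out=∅∪out(4)=∅
  fail(7) 'adde': from fail(6)=10 chase 'e': 10→9→0 ⇒ 15;  out=∅∪out(15)=∅
  fail(12) 'ddaa': from fail(11)=4 chase 'a': 4→0 ⇒ 4;  out=∅∪out(4)=∅
  fail(8) 'addea': from fail(7)=15 chase 'a': 15 ⇒ 16;  out={1}∪out(16)={1,3}
  fail(13) 'ddaaa': from fail(12)=4 chase 'a': 4→0 ⇒ 4;  out=∅∪out(4)=∅
  fail(14) 'ddaaad': from fail(13)=4 chase 'd': 4 ⇒ 5;  out={2}∪out(5)={2}

Text stream:
pos 0 'c': at 1
pos 1 'c': at 1 ·f
pos 2 'b': at 2
pos 3 'a': at 3  → match P0@[1:3]
pos 4 'a': at 4 ·f
pos 5 'd': at 5
pos 6 'd': at 6
pos 7 'e': at 7
pos 8 'a': at 8  → match P1@[4:8],P3@[7:8]
pos 9 'c': at 1 ·f
pos 10 'a': at 4 ·f
pos 11 'd': at 5
pos 12 'd': at 6
pos 13 'a': at 11 ·f
pos 14 'a': at 12
pos 15 'a': at 13
pos 16 'd': at 14  → match P2@[11:16]
pos 17 'b': at 0 ·f
pos 18 'e': at 15
pos 19 'a': at 16  → match P3@[18:19]
pos 20 'e': at 15 ·f
pos 21 'd': at 9 ·f
pos 22 'd': at 10
pos 23 'd': at 10 ·f
pos 24 'a': at 11
pos 25 'a': at 12
pos 26 'a': at 13
pos 27 'd': at 14  → match P2@[22:27]
pos 28 'd': at 6 ·f
pos 29 'd': at 10 ·f
pos 30 'a': at 11
pos 31 'a': at 12
pos 32 'a': at 13
pos 33 'd': at 14  → match P2@[28:33]
pos 34 'e': at 15 ·f
pos 35 'a': at 16  → match P3@[34:35]
pos 36 'e': at 15 ·f
pos 37 'a': at 16  → match P3@[36:37]
pos 38 'a': at 4 ·f
pos 39 'e': at 15 ·f
pos 40 'a': at 16  → match P3@[39:40]

All matches (sorted): [[3,0],[8,1],[8,3],[16,2],[19,3],[27,2],[33,2],[35,3],[37,3],[40,3]]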